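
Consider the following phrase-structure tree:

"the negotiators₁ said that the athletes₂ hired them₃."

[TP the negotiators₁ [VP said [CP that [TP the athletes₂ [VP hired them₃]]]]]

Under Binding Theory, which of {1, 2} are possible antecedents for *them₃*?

*them* is a pronoun, so Principle B applies: it must be free in its binding domain.
Binding domain of *them₃*: the embedded TP, whose subject is the athletes₂.
*the negotiators₁* c-commands the pronoun but from outside its binding domain, and is not c-commanded by it → coindexation permitted.
*the athletes₂* c-commands the pronoun within its binding domain → coindexation would violate Principle B.

{1}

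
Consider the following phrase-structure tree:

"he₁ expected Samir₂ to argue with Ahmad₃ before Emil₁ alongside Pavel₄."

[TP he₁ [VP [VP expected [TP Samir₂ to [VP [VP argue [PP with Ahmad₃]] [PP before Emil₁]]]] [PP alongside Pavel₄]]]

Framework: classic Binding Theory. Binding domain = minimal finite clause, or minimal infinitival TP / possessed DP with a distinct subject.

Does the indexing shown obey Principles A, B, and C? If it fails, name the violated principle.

The two coindexed NPs are *he₁* and *Emil₁*.
*Emil₁* is an R-expression. Principle C requires it to be free everywhere.
*he₁* c-commands it and carries the same index.
The R-expression is bound → Principle C violation.

Principle C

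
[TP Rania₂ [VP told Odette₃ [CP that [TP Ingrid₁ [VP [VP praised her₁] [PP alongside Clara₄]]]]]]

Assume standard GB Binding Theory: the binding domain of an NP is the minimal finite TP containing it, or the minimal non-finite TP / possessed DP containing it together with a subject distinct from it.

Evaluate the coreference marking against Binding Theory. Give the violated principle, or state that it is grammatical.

Principle B

The two coindexed NPs are *Ingrid₁* and *her₁*.
*her₁* is a pronoun. Its binding domain is the embedded TP, whose subject is Ingrid₁.
*Ingrid₁* c-commands it within that domain and carries the same index.
The pronoun is locally bound → Principle B violation.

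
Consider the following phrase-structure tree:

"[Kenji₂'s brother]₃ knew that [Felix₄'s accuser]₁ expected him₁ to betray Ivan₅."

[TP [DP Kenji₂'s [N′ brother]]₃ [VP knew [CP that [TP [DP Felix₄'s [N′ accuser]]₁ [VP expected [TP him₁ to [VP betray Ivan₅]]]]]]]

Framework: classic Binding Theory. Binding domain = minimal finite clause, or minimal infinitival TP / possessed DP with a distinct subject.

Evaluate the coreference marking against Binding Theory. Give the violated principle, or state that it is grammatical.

Principle B

The two coindexed NPs are *[Felix₄'s accuser]₁* and *him₁*.
*him₁* is a pronoun. Its binding domain is the embedded TP, whose subject is [Felix₄'s accuser]₁.
*[Felix₄'s accuser]₁* c-commands it within that domain and carries the same index.
The pronoun is locally bound → Principle B violation.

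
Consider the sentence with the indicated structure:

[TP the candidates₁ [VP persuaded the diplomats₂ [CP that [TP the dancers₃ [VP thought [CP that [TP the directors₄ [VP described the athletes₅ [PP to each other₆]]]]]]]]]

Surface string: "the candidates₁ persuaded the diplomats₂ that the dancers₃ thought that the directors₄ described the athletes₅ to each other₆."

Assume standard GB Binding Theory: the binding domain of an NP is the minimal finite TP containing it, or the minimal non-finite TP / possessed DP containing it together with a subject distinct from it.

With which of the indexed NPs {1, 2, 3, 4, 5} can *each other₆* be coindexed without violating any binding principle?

*each other* is an anaphor, so Principle A applies: it must be bound in its binding domain.
Binding domain of *each other₆*: the embedded TP, whose subject is the directors₄.
*the candidates₁* c-commands the anaphor but is outside its binding domain → cannot satisfy Principle A.
*the diplomats₂* c-commands the anaphor but is outside its binding domain → cannot satisfy Principle A.
*the dancers₃* c-commands the anaphor but is outside its binding domain → cannot satisfy Principle A.
*the directors₄* c-commands the anaphor within its binding domain → licit binder.
*the athletes₅* c-commands the anaphor within its binding domain → licit binder.

{4, 5}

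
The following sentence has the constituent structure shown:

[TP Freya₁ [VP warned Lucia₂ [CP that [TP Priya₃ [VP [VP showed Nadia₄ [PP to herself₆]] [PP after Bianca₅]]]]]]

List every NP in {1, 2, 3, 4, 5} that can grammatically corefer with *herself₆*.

*herself* is an anaphor, so Principle A applies: it must be bound in its binding domain.
Binding domain of *herself₆*: the embedded TP, whose subject is Priya₃.
*Freya₁* c-commands the anaphor but is outside its binding domain → cannot satisfy Principle A.
*Lucia₂* c-commands the anaphor but is outside its binding domain → cannot satisfy Principle A.
*Priya₃* c-commands the anaphor within its binding domain → licit binder.
*Nadia₄* c-commands the anaphor within its binding domain → licit binder.
*Bianca₅* does not c-command the anaphor → cannot bind it.

{3, 4}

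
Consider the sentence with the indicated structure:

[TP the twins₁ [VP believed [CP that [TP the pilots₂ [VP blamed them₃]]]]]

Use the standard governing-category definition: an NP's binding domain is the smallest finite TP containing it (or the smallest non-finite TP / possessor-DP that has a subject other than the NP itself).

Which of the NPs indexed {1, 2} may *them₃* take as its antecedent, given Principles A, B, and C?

{1}

*them* is a pronoun, so Principle B applies: it must be free in its binding domain.
Binding domain of *them₃*: the embedded TP, whose subject is the pilots₂.
*the twins₁* c-commands the pronoun but from outside its binding domain, and is not c-commanded by it → coindexation permitted.
*the pilots₂* c-commands the pronoun within its binding domain → coindexation would violate Principle B.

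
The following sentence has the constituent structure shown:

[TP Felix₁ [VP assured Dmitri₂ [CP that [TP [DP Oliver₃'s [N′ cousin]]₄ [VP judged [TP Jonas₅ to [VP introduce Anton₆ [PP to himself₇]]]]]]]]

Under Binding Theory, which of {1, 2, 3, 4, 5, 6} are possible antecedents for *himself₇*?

*himself* is an anaphor, so Principle A applies: it must be bound in its binding domain.
Binding domain of *himself₇*: the embedded TP, whose subject is Jonas₅.
*Felix₁* c-commands the anaphor but is outside its binding domain → cannot satisfy Principle A.
*Dmitri₂* c-commands the anaphor but is outside its binding domain → cannot satisfy Principle A.
*Oliver₃* does not c-command the anaphor → cannot bind it.
*[Oliver₃'s cousin]₄* c-commands the anaphor but is outside its binding domain → cannot satisfy Principle A.
*Jonas₅* c-commands the anaphor within its binding domain → licit binder.
*Anton₆* c-commands the anaphor within its binding domain → licit binder.

{5, 6}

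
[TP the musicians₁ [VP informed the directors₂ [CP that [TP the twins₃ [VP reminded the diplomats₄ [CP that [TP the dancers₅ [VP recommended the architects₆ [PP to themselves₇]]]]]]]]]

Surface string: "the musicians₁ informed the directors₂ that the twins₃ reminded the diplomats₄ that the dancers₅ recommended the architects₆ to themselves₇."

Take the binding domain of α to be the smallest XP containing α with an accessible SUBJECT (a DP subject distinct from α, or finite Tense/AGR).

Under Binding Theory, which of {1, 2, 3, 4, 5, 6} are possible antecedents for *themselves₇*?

{5, 6}

*themselves* is an anaphor, so Principle A applies: it must be bound in its binding domain.
Binding domain of *themselves₇*: the embedded TP, whose subject is the dancers₅.
*the musicians₁* c-commands the anaphor but is outside its binding domain → cannot satisfy Principle A.
*the directors₂* c-commands the anaphor but is outside its binding domain → cannot satisfy Principle A.
*the twins₃* c-commands the anaphor but is outside its binding domain → cannot satisfy Principle A.
*the diplomats₄* c-commands the anaphor but is outside its binding domain → cannot satisfy Principle A.
*the dancers₅* c-commands the anaphor within its binding domain → licit binder.
*the architects₆* c-commands the anaphor within its binding domain → licit binder.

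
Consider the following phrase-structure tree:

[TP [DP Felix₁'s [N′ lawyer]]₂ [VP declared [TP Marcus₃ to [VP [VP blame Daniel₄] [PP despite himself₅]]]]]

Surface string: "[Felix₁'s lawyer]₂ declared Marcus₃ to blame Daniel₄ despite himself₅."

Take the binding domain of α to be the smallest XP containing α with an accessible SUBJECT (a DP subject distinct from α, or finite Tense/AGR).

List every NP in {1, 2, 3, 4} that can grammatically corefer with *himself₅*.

*himself* is an anaphor, so Principle A applies: it must be bound in its binding domain.
Binding domain of *himself₅*: the embedded TP, whose subject is Marcus₃.
*Felix₁* does not c-command the anaphor → cannot bind it.
*[Felix₁'s lawyer]₂* c-commands the anaphor but is outside its binding domain → cannot satisfy Principle A.
*Marcus₃* c-commands the anaphor within its binding domain → licit binder.
*Daniel₄* does not c-command the anaphor → cannot bind it.

{3}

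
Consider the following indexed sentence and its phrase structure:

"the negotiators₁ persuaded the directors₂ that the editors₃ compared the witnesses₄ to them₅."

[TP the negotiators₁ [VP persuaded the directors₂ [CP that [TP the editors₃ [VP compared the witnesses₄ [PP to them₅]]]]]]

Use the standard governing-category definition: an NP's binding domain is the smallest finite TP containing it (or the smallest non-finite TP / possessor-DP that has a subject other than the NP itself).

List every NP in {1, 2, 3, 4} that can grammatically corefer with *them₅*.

*them* is a pronoun, so Principle B applies: it must be free in its binding domain.
Binding domain of *them₅*: the embedded TP, whose subject is the editors₃.
*the negotiators₁* c-commands the pronoun but from outside its binding domain, and is not c-commanded by it → coindexation permitted.
*the directors₂* c-commands the pronoun but from outside its binding domain, and is not c-commanded by it → coindexation permitted.
*the editors₃* c-commands the pronoun within its binding domain → coindexation would violate Principle B.
*the witnesses₄* c-commands the pronoun within its binding domain → coindexation would violate Principle B.

{1, 2}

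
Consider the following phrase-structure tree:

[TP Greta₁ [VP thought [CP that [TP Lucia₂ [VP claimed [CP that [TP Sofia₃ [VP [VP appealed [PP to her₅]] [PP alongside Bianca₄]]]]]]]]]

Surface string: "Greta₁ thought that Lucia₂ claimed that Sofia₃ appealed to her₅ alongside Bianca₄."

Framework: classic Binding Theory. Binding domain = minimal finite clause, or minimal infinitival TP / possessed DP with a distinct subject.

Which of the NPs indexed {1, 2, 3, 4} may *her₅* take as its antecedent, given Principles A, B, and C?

{1, 2, 4}

*her* is a pronoun, so Principle B applies: it must be free in its binding domain.
Binding domain of *her₅*: the embedded TP, whose subject is Sofia₃.
*Greta₁* c-commands the pronoun but from outside its binding domain, and is not c-commanded by it → coindexation permitted.
*Lucia₂* c-commands the pronoun but from outside its binding domain, and is not c-commanded by it → coindexation permitted.
*Sofia₃* c-commands the pronoun within its binding domain → coindexation would violate Principle B.
*Bianca₄* and the pronoun do not c-command one another → neither Principle B nor Principle C is at stake; coindexation permitted.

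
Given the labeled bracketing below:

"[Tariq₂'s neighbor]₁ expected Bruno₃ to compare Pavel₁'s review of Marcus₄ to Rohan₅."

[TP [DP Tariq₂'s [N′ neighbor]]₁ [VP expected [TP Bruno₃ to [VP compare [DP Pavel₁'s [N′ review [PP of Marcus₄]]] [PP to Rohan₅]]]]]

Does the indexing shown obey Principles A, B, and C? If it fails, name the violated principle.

The two coindexed NPs are *[Tariq₂'s neighbor]₁* and *Pavel₁*.
*Pavel₁* is an R-expression. Principle C requires it to be free everywhere.
*[Tariq₂'s neighbor]₁* c-commands it and carries the same index.
The R-expression is bound → Principle C violation.

Principle C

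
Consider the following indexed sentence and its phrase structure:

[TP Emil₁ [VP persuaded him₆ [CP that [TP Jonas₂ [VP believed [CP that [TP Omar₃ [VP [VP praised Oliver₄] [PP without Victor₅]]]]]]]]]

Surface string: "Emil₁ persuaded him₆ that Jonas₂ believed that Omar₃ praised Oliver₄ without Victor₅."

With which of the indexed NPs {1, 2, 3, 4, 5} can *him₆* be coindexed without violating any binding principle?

none

*him* is a pronoun, so Principle B applies: it must be free in its binding domain.
Binding domain of *him₆*: the matrix TP, whose subject is Emil₁.
*Emil₁* c-commands the pronoun within its binding domain → coindexation would violate Principle B.
*Jonas₂*: the pronoun c-commands this R-expression → coindexation would violate Principle C on *Jonas₂*.
*Omar₃*: the pronoun c-commands this R-expression → coindexation would violate Principle C on *Omar₃*.
*Oliver₄*: the pronoun c-commands this R-expression → coindexation would violate Principle C on *Oliver₄*.
*Victor₅*: the pronoun c-commands this R-expression → coindexation would violate Principle C on *Victor₅*.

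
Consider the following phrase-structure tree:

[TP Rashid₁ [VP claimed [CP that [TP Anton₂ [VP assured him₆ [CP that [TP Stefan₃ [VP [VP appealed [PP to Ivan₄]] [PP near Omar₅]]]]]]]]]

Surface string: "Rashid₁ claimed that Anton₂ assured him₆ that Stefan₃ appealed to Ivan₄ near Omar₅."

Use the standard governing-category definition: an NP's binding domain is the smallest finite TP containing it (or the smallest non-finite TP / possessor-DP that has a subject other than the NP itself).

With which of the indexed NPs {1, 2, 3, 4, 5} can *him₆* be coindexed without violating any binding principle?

{1}

*him* is a pronoun, so Principle B applies: it must be free in its binding domain.
Binding domain of *him₆*: the embedded TP, whose subject is Anton₂.
*Rashid₁* c-commands the pronoun but from outside its binding domain, and is not c-commanded by it → coindexation permitted.
*Anton₂* c-commands the pronoun within its binding domain → coindexation would violate Principle B.
*Stefan₃*: the pronoun c-commands this R-expression → coindexation would violate Principle C on *Stefan₃*.
*Ivan₄*: the pronoun c-commands this R-expression → coindexation would violate Principle C on *Ivan₄*.
*Omar₅*: the pronoun c-commands this R-expression → coindexation would violate Principle C on *Omar₅*.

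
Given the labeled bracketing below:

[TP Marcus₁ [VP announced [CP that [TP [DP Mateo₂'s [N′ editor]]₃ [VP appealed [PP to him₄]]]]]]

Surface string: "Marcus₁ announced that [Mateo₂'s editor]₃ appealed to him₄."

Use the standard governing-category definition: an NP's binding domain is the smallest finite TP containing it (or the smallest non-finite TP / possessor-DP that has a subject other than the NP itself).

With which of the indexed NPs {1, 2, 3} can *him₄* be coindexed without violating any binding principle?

*him* is a pronoun, so Principle B applies: it must be free in its binding domain.
Binding domain of *him₄*: the embedded TP, whose subject is [Mateo₂'s editor]₃.
*Marcus₁* c-commands the pronoun but from outside its binding domain, and is not c-commanded by it → coindexation permitted.
*Mateo₂* and the pronoun do not c-command one another → neither Principle B nor Principle C is at stake; coindexation permitted.
*[Mateo₂'s editor]₃* c-commands the pronoun within its binding domain → coindexation would violate Principle B.

{1, 2}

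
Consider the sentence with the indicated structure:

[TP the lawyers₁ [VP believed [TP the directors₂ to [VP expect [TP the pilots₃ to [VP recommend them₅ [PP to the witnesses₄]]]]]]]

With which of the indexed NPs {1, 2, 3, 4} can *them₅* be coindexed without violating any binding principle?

{1, 2}

*them* is a pronoun, so Principle B applies: it must be free in its binding domain.
Binding domain of *them₅*: the embedded TP, whose subject is the pilots₃.
*the lawyers₁* c-commands the pronoun but from outside its binding domain, and is not c-commanded by it → coindexation permitted.
*the directors₂* c-commands the pronoun but from outside its binding domain, and is not c-commanded by it → coindexation permitted.
*the pilots₃* c-commands the pronoun within its binding domain → coindexation would violate Principle B.
*the witnesses₄*: the pronoun c-commands this R-expression → coindexation would violate Principle C on *the witnesses₄*.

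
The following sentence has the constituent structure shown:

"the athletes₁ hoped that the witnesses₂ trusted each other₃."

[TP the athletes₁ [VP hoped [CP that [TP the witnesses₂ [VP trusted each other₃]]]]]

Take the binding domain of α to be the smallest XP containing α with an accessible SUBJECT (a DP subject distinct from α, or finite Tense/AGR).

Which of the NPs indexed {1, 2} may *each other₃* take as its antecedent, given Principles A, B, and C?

{2}

*each other* is an anaphor, so Principle A applies: it must be bound in its binding domain.
Binding domain of *each other₃*: the embedded TP, whose subject is the witnesses₂.
*the athletes₁* c-commands the anaphor but is outside its binding domain → cannot satisfy Principle A.
*the witnesses₂* c-commands the anaphor within its binding domain → licit binder.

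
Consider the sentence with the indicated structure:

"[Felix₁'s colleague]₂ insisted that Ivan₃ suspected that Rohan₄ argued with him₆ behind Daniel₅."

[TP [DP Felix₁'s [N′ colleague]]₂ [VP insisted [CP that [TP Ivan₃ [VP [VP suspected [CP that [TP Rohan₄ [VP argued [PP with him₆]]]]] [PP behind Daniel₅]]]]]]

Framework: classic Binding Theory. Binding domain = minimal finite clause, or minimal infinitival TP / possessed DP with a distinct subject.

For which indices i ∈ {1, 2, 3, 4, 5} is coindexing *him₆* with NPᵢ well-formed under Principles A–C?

{1, 2, 3, 5}

*him* is a pronoun, so Principle B applies: it must be free in its binding domain.
Binding domain of *him₆*: the embedded TP, whose subject is Rohan₄.
*Felix₁* and the pronoun do not c-command one another → neither Principle B nor Principle C is at stake; coindexation permitted.
*[Felix₁'s colleague]₂* c-commands the pronoun but from outside its binding domain, and is not c-commanded by it → coindexation permitted.
*Ivan₃* c-commands the pronoun but from outside its binding domain, and is not c-commanded by it → coindexation permitted.
*Rohan₄* c-commands the pronoun within its binding domain → coindexation would violate Principle B.
*Daniel₅* and the pronoun do not c-command one another → neither Principle B nor Principle C is at stake; coindexation permitted.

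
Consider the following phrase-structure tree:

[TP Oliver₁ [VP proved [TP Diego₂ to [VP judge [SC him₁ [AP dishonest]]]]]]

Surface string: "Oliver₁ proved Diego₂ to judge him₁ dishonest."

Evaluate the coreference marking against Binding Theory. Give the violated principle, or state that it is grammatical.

The two coindexed NPs are *Oliver₁* and *him₁*.
*him₁* is a pronoun; its binding domain is the embedded TP, whose subject is Diego₂. Within that domain it is c-commanded only by *Diego₂*, which carries a different index — the pronoun is free locally, so Principle B holds.
*Oliver₁* is an R-expression; *him₁* does not c-command it, and no other NP shares its index, so Principle C is satisfied.
All principles are respected.

grammatical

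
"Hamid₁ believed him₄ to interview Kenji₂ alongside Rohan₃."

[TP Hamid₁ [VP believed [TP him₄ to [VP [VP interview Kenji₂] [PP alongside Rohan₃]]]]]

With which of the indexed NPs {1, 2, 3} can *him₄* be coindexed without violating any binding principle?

none

*him* is a pronoun, so Principle B applies: it must be free in its binding domain.
Binding domain of *him₄*: the matrix TP, whose subject is Hamid₁.
*Hamid₁* c-commands the pronoun within its binding domain → coindexation would violate Principle B.
*Kenji₂*: the pronoun c-commands this R-expression → coindexation would violate Principle C on *Kenji₂*.
*Rohan₃*: the pronoun c-commands this R-expression → coindexation would violate Principle C on *Rohan₃*.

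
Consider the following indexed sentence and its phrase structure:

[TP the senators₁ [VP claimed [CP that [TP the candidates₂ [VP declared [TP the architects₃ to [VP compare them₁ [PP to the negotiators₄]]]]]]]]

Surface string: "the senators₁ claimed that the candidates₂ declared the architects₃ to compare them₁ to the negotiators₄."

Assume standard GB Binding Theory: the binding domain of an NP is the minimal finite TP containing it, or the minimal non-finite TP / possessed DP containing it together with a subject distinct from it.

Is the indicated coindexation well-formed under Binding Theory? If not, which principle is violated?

grammatical

The two coindexed NPs are *the senators₁* and *them₁*.
*them₁* is a pronoun; its binding domain is the embedded TP, whose subject is the architects₃. Within that domain it is c-commanded only by *the architects₃*, which carries a different index — the pronoun is free locally, so Principle B holds.
*the senators₁* is an R-expression; *them₁* does not c-command it, and no other NP shares its index, so Principle C is satisfied.
All principles are respected.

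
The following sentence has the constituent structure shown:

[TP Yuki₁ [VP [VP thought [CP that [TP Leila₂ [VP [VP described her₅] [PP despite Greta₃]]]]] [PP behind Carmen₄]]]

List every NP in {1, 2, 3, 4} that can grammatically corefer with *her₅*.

*her* is a pronoun, so Principle B applies: it must be free in its binding domain.
Binding domain of *her₅*: the embedded TP, whose subject is Leila₂.
*Yuki₁* c-commands the pronoun but from outside its binding domain, and is not c-commanded by it → coindexation permitted.
*Leila₂* c-commands the pronoun within its binding domain → coindexation would violate Principle B.
*Greta₃* and the pronoun do not c-command one another → neither Principle B nor Principle C is at stake; coindexation permitted.
*Carmen₄* and the pronoun do not c-command one another → neither Principle B nor Principle C is at stake; coindexation permitted.

{1, 3, 4}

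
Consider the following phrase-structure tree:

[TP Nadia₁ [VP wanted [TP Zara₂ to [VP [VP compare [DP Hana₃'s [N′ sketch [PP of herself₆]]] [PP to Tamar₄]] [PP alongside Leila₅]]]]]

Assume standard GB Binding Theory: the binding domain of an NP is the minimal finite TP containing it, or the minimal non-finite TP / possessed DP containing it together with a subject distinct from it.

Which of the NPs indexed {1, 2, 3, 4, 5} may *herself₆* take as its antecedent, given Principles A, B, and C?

{3}

*herself* is an anaphor, so Principle A applies: it must be bound in its binding domain.
Binding domain of *herself₆*: the possessed DP, whose subject is Hana₃.
*Nadia₁* c-commands the anaphor but is outside its binding domain → cannot satisfy Principle A.
*Zara₂* c-commands the anaphor but is outside its binding domain → cannot satisfy Principle A.
*Hana₃* c-commands the anaphor within its binding domain → licit binder.
*Tamar₄* does not c-command the anaphor → cannot bind it.
*Leila₅* does not c-command the anaphor → cannot bind it.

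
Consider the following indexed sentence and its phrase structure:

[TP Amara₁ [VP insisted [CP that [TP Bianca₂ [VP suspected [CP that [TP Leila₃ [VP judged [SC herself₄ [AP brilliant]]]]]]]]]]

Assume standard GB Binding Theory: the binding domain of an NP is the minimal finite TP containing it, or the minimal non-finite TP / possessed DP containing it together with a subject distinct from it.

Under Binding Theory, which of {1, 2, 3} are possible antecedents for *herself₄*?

*herself* is an anaphor, so Principle A applies: it must be bound in its binding domain.
Binding domain of *herself₄*: the embedded TP, whose subject is Leila₃.
*Amara₁* c-commands the anaphor but is outside its binding domain → cannot satisfy Principle A.
*Bianca₂* c-commands the anaphor but is outside its binding domain → cannot satisfy Principle A.
*Leila₃* c-commands the anaphor within its binding domain → licit binder.

{3}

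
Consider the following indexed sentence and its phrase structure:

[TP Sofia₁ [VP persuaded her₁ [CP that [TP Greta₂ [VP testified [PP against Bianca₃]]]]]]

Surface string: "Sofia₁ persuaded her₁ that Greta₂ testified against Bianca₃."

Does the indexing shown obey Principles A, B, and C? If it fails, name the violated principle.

Principle B

The two coindexed NPs are *Sofia₁* and *her₁*.
*her₁* is a pronoun. Its binding domain is the matrix TP, whose subject is Sofia₁.
*Sofia₁* c-commands it within that domain and carries the same index.
The pronoun is locally bound → Principle B violation.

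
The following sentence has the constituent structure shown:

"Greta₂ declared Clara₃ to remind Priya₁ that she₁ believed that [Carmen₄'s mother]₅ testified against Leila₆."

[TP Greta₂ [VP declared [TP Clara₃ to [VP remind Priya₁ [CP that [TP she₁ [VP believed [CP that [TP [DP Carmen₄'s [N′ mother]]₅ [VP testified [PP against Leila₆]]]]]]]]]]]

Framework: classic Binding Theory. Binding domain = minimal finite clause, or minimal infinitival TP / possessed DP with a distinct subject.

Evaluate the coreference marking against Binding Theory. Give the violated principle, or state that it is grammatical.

grammatical

The two coindexed NPs are *Priya₁* and *she₁*.
*she₁* is a pronoun; nothing c-commands it within its binding domain (the embedded TP.), so Principle B holds trivially.
*Priya₁* is an R-expression; *she₁* does not c-command it, and no other NP shares its index, so Principle C is satisfied.
All principles are respected.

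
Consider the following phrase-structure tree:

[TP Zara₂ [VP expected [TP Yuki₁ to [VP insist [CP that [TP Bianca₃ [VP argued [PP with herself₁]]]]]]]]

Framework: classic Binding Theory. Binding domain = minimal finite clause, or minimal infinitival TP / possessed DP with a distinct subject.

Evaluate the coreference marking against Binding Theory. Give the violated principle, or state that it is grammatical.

The two coindexed NPs are *Yuki₁* and *herself₁*.
*herself₁* is an anaphor. Principle A requires it to be bound within its binding domain — the embedded TP, whose subject is Bianca₃.
Within that domain it is c-commanded by *Bianca₃*, which does not share its index.
*Yuki₁* does c-command the anaphor, but from outside its binding domain.
The anaphor is unbound in its domain → Principle A violation.

Principle A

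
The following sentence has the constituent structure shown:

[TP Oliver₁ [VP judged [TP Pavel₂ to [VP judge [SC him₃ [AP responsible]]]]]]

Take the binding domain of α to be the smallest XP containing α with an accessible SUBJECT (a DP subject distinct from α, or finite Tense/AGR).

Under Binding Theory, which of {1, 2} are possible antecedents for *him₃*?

*him* is a pronoun, so Principle B applies: it must be free in its binding domain.
Binding domain of *him₃*: the embedded TP, whose subject is Pavel₂.
*Oliver₁* c-commands the pronoun but from outside its binding domain, and is not c-commanded by it → coindexation permitted.
*Pavel₂* c-commands the pronoun within its binding domain → coindexation would violate Principle B.

{1}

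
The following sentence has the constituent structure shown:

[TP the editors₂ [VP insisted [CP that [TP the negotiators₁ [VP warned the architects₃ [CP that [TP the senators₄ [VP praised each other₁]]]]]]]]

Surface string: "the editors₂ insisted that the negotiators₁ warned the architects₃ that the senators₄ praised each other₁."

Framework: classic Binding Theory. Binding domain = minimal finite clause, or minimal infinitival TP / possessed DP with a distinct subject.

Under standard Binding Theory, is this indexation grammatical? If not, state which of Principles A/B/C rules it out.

Principle A

The two coindexed NPs are *the negotiators₁* and *each other₁*.
*each other₁* is an anaphor. Principle A requires it to be bound within its binding domain — the embedded TP, whose subject is the senators₄.
Within that domain it is c-commanded by *the senators₄*, which does not share its index.
*the negotiators₁* does c-command the anaphor, but from outside its binding domain.
The anaphor is unbound in its domain → Principle A violation.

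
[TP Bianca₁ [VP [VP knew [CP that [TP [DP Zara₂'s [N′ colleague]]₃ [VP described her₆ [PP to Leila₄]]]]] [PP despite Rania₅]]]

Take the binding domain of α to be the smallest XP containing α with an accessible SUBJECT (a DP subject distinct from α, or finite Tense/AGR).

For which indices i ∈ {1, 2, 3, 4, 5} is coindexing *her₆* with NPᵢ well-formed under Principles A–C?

*her* is a pronoun, so Principle B applies: it must be free in its binding domain.
Binding domain of *her₆*: the embedded TP, whose subject is [Zara₂'s colleague]₃.
*Bianca₁* c-commands the pronoun but from outside its binding domain, and is not c-commanded by it → coindexation permitted.
*Zara₂* and the pronoun do not c-command one another → neither Principle B nor Principle C is at stake; coindexation permitted.
*[Zara₂'s colleague]₃* c-commands the pronoun within its binding domain → coindexation would violate Principle B.
*Leila₄*: the pronoun c-commands this R-expression → coindexation would violate Principle C on *Leila₄*.
*Rania₅* and the pronoun do not c-command one another → neither Principle B nor Principle C is at stake; coindexation permitted.

{1, 2, 5}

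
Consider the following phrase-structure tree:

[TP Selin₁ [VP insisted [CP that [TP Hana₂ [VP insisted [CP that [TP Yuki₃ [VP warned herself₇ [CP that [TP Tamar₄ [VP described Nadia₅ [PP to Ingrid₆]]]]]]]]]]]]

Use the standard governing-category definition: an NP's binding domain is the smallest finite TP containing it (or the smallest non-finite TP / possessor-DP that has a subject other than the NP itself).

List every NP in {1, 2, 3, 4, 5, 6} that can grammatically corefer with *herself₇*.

{3}

*herself* is an anaphor, so Principle A applies: it must be bound in its binding domain.
Binding domain of *herself₇*: the embedded TP, whose subject is Yuki₃.
*Selin₁* c-commands the anaphor but is outside its binding domain → cannot satisfy Principle A.
*Hana₂* c-commands the anaphor but is outside its binding domain → cannot satisfy Principle A.
*Yuki₃* c-commands the anaphor within its binding domain → licit binder.
*Tamar₄* does not c-command the anaphor → cannot bind it.
*Nadia₅* does not c-command the anaphor → cannot bind it.
*Ingrid₆* does not c-command the anaphor → cannot bind it.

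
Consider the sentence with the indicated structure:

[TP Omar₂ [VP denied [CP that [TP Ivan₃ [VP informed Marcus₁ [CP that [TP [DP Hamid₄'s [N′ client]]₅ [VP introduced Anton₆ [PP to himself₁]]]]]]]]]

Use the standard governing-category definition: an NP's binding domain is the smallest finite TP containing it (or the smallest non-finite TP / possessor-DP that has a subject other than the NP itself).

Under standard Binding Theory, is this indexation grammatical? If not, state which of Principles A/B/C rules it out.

Principle A

The two coindexed NPs are *Marcus₁* and *himself₁*.
*himself₁* is an anaphor. Principle A requires it to be bound within its binding domain — the embedded TP, whose subject is [Hamid₄'s client]₅.
Within that domain it is c-commanded by *[Hamid₄'s client]₅*, *Anton₆*, none of which share its index.
*Marcus₁* does c-command the anaphor, but from outside its binding domain.
The anaphor is unbound in its domain → Principle A violation.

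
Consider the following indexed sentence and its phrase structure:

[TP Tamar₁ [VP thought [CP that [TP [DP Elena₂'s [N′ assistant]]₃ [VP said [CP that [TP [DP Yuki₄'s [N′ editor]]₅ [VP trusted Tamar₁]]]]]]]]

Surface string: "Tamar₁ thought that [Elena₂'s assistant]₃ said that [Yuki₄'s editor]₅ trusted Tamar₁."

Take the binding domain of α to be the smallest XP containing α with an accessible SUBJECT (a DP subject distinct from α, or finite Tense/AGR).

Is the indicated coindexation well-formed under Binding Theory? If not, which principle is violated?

Principle C

The two coindexed NPs are *Tamar₁* (the higher occurrence) and *Tamar₁* (the lower occurrence).
*Tamar₁* (the lower occurrence) is an R-expression. Principle C requires it to be free everywhere.
*Tamar₁* (the higher occurrence) c-commands it and carries the same index.
The R-expression is bound → Principle C violation.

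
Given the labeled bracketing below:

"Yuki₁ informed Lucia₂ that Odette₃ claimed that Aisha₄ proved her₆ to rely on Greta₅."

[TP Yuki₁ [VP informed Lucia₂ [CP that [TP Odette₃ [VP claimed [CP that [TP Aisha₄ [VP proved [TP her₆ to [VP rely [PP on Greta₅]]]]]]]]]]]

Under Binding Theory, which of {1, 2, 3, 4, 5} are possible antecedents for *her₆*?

{1, 2, 3}

*her* is a pronoun, so Principle B applies: it must be free in its binding domain.
Binding domain of *her₆*: the embedded TP, whose subject is Aisha₄.
*Yuki₁* c-commands the pronoun but from outside its binding domain, and is not c-commanded by it → coindexation permitted.
*Lucia₂* c-commands the pronoun but from outside its binding domain, and is not c-commanded by it → coindexation permitted.
*Odette₃* c-commands the pronoun but from outside its binding domain, and is not c-commanded by it → coindexation permitted.
*Aisha₄* c-commands the pronoun within its binding domain → coindexation would violate Principle B.
*Greta₅*: the pronoun c-commands this R-expression → coindexation would violate Principle C on *Greta₅*.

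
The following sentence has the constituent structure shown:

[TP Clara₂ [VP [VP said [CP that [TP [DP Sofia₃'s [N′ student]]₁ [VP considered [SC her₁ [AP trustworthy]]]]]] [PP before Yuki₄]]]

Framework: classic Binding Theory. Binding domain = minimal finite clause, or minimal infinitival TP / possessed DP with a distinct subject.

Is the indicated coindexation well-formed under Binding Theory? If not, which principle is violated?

Principle B

The two coindexed NPs are *[Sofia₃'s student]₁* and *her₁*.
*her₁* is a pronoun. Its binding domain is the embedded TP, whose subject is [Sofia₃'s student]₁.
*[Sofia₃'s student]₁* c-commands it within that domain and carries the same index.
The pronoun is locally bound → Principle B violation.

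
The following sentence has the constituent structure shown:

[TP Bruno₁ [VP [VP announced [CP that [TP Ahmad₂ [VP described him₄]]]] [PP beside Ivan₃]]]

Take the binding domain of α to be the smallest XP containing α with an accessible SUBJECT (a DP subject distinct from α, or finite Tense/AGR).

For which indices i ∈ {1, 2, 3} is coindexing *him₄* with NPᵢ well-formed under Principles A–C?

{1, 3}

*him* is a pronoun, so Principle B applies: it must be free in its binding domain.
Binding domain of *him₄*: the embedded TP, whose subject is Ahmad₂.
*Bruno₁* c-commands the pronoun but from outside its binding domain, and is not c-commanded by it → coindexation permitted.
*Ahmad₂* c-commands the pronoun within its binding domain → coindexation would violate Principle B.
*Ivan₃* and the pronoun do not c-command one another → neither Principle B nor Principle C is at stake; coindexation permitted.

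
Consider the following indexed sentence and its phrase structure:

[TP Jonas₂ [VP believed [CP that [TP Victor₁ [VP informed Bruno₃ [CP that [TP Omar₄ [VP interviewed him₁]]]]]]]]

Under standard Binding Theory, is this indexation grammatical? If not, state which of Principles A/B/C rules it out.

grammatical

The two coindexed NPs are *Victor₁* and *him₁*.
*him₁* is a pronoun; its binding domain is the embedded TP, whose subject is Omar₄. Within that domain it is c-commanded only by *Omar₄*, which carries a different index — the pronoun is free locally, so Principle B holds.
*Victor₁* is an R-expression; *him₁* does not c-command it, and no other NP shares its index, so Principle C is satisfied.
All principles are respected.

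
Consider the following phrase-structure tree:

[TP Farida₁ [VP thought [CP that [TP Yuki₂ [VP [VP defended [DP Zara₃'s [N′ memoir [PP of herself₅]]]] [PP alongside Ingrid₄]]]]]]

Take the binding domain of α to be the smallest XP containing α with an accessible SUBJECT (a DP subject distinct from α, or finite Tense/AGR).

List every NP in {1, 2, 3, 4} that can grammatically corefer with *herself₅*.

*herself* is an anaphor, so Principle A applies: it must be bound in its binding domain.
Binding domain of *herself₅*: the possessed DP, whose subject is Zara₃.
*Farida₁* c-commands the anaphor but is outside its binding domain → cannot satisfy Principle A.
*Yuki₂* c-commands the anaphor but is outside its binding domain → cannot satisfy Principle A.
*Zara₃* c-commands the anaphor within its binding domain → licit binder.
*Ingrid₄* does not c-command the anaphor → cannot bind it.

{3}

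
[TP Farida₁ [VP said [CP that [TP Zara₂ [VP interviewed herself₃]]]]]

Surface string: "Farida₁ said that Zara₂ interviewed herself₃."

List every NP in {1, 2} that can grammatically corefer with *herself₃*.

{2}

*herself* is an anaphor, so Principle A applies: it must be bound in its binding domain.
Binding domain of *herself₃*: the embedded TP, whose subject is Zara₂.
*Farida₁* c-commands the anaphor but is outside its binding domain → cannot satisfy Principle A.
*Zara₂* c-commands the anaphor within its binding domain → licit binder.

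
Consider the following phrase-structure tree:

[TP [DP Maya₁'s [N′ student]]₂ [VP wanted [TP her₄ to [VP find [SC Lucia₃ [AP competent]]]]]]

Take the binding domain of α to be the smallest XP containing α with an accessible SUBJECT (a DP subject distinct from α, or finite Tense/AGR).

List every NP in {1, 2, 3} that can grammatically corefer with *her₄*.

*her* is a pronoun, so Principle B applies: it must be free in its binding domain.
Binding domain of *her₄*: the matrix TP, whose subject is [Maya₁'s student]₂.
*Maya₁* and the pronoun do not c-command one another → neither Principle B nor Principle C is at stake; coindexation permitted.
*[Maya₁'s student]₂* c-commands the pronoun within its binding domain → coindexation would violate Principle B.
*Lucia₃*: the pronoun c-commands this R-expression → coindexation would violate Principle C on *Lucia₃*.

{1}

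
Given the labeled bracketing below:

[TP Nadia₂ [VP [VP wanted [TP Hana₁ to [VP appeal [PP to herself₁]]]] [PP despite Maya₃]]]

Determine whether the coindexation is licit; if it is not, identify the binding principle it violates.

grammatical

The two coindexed NPs are *Hana₁* and *herself₁*.
*herself₁* is an anaphor; its binding domain is the embedded TP, whose subject is Hana₁. *Hana₁* c-commands it within that domain and shares its index, so Principle A is satisfied.
*Hana₁* is an R-expression; *herself₁* does not c-command it, and no other NP shares its index, so Principle C is satisfied.
All principles are respected.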